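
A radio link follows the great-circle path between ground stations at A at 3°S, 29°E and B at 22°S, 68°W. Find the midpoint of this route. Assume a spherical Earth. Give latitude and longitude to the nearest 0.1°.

≈ 18.5°S, 17.1°W

From cos δ = sin φ₁ sin φ₂ + cos φ₁ cos φ₂ cos Δλ, the central angle is δ ≈ 1.664 rad (95.3°).
Interpolate at f = 1/2 with slerp weights a = sin((1−f)δ)/sin δ ≈ 0.743, b = sin(fδ)/sin δ ≈ 0.743.
p = a·p₁ + b·p₂ ≈ (0.906, -0.279, -0.317); φ = arcsin(p_z) ≈ -18.48°, λ = atan2(p_y, p_x) ≈ -17.10°.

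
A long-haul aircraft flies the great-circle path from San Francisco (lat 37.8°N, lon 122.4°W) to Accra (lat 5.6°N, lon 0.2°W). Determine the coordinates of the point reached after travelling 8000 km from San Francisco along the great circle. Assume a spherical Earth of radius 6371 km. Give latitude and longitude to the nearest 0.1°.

Write both endpoints as unit vectors p₁, p₂ with components (cos φ cos λ, cos φ sin λ, sin φ).
The central angle between the endpoints is δ = arccos(p₁·p₂) ≈ 1.938 rad (111.1°). The total great-circle distance is δ·R ≈ 1.938 × 6371 ≈ 12349 km, so the target fraction is f = 8000/12349 ≈ 0.648.
Interpolate at f ≈ 0.648 with slerp weights a = sin((1−f)δ)/sin δ ≈ 0.676, b = sin(fδ)/sin δ ≈ 1.019.
p = a·p₁ + b·p₂ ≈ (0.728, -0.454, 0.514); φ = arcsin(p_z) ≈ 30.91°, λ = atan2(p_y, p_x) ≈ -31.98°.

≈ lat 30.9°N, lon 32.0°W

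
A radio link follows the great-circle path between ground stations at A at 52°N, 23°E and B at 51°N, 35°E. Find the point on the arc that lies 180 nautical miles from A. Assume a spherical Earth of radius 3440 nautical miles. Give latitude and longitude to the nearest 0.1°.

≈ 51.7°N, 27.8°E

The haversine formula gives a central angle δ ≈ 0.131 rad (7.5°) between the endpoints. The total great-circle distance is δ·R ≈ 0.131 × 3440 ≈ 452 nmi, so the target fraction is f = 180/452 ≈ 0.398.
Interpolate at f ≈ 0.398 with slerp weights a = sin((1−f)δ)/sin δ ≈ 0.603, b = sin(fδ)/sin δ ≈ 0.399.
p = a·p₁ + b·p₂ ≈ (0.547, 0.289, 0.785); φ = arcsin(p_z) ≈ 51.75°, λ = atan2(p_y, p_x) ≈ 27.84°.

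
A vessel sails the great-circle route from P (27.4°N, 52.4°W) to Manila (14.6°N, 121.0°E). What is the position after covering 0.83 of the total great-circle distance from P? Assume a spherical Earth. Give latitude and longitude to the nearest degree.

≈ (38°N, 117°E)

Convert each endpoint to a unit vector on the sphere (x = cos φ cos λ, y = cos φ sin λ, z = sin φ).
The central angle between the endpoints is δ = arccos(p₁·p₂) ≈ 2.400 rad (137.5°).
Interpolate at f = 0.83 with slerp weights a = sin((1−f)δ)/sin δ ≈ 0.587, b = sin(fδ)/sin δ ≈ 1.351.
p = a·p₁ + b·p₂ ≈ (-0.355, 0.708, 0.611); φ = arcsin(p_z) ≈ 37.66°, λ = atan2(p_y, p_x) ≈ 116.66°.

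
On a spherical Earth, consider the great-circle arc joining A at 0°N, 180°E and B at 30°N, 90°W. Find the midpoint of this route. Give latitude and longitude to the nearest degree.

≈ 21°N, 139°W

Convert each endpoint to a unit vector on the sphere (x = cos φ cos λ, y = cos φ sin λ, z = sin φ).
The central angle between the endpoints is δ = arccos(p₁·p₂) ≈ 1.571 rad (90.0°).
Interpolate at f = 1/2 with slerp weights a = sin((1−f)δ)/sin δ ≈ 0.707, b = sin(fδ)/sin δ ≈ 0.707.
p = a·p₁ + b·p₂ ≈ (-0.707, -0.612, 0.354); φ = arcsin(p_z) ≈ 20.70°, λ = atan2(p_y, p_x) ≈ -139.11°.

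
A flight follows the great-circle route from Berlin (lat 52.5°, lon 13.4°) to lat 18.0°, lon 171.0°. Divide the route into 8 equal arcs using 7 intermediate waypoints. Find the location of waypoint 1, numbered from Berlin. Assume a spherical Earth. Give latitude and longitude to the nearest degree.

≈ lat 64°, lon 25°

Convert each endpoint to a unit vector on the sphere (x = cos φ cos λ, y = cos φ sin λ, z = sin φ).
The central angle between the endpoints is δ = arccos(p₁·p₂) ≈ 1.865 rad (106.9°).
Interpolate at f = 1/8 with slerp weights a = sin((1−f)δ)/sin δ ≈ 1.043, b = sin(fδ)/sin δ ≈ 0.241.
p = a·p₁ + b·p₂ ≈ (0.391, 0.183, 0.902); φ = arcsin(p_z) ≈ 64.43°, λ = atan2(p_y, p_x) ≈ 25.10°.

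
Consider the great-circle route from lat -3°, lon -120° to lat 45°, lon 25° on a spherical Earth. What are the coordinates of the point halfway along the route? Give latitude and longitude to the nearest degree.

≈ lat 48°, lon -76°

From cos δ = sin φ₁ sin φ₂ + cos φ₁ cos φ₂ cos Δλ, the central angle is δ ≈ 2.234 rad (128.0°).
Interpolate at f = 1/2 with slerp weights a = sin((1−f)δ)/sin δ ≈ 1.140, b = sin(fδ)/sin δ ≈ 1.140.
p = a·p₁ + b·p₂ ≈ (0.161, -0.645, 0.747); φ = arcsin(p_z) ≈ 48.30°, λ = atan2(p_y, p_x) ≈ -75.96°.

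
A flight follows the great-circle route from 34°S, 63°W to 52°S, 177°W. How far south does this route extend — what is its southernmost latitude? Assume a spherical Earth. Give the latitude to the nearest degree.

The great circle lies in the plane with unit normal n̂ = (p₁ × p₂)/|p₁ × p₂|.
Here n̂_z ≈ -0.479; the vertex latitude is φ_max = arccos|n̂_z| ≈ 61.3°.
Check via Clairaut: cos φ_max = |cos φ₁| · sin C = cos(34.0°)·sin(144.7°) ≈ 0.479, again giving ≈ 61.3°.

≈ 61°S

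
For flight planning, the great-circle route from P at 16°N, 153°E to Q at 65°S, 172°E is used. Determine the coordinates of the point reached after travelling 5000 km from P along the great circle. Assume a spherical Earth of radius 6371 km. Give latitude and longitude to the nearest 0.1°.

≈ 28.5°S, 159.4°E

Convert each endpoint to a unit vector on the sphere (x = cos φ cos λ, y = cos φ sin λ, z = sin φ).
The central angle between the endpoints is δ = arccos(p₁·p₂) ≈ 1.436 rad (82.3°). The total great-circle distance is δ·R ≈ 1.436 × 6371 ≈ 9149 km, so the target fraction is f = 5000/9149 ≈ 0.546.
Interpolate at f ≈ 0.546 with slerp weights a = sin((1−f)δ)/sin δ ≈ 0.612, b = sin(fδ)/sin δ ≈ 0.713.
p = a·p₁ + b·p₂ ≈ (-0.822, 0.309, -0.478); φ = arcsin(p_z) ≈ -28.54°, λ = atan2(p_y, p_x) ≈ 159.41°.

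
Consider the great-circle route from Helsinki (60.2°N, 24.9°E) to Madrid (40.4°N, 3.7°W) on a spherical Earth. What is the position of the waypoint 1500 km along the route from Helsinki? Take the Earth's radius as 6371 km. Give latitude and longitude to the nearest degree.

Convert each endpoint to a unit vector on the sphere (x = cos φ cos λ, y = cos φ sin λ, z = sin φ).
The central angle between the endpoints is δ = arccos(p₁·p₂) ≈ 0.463 rad (26.5°). The total great-circle distance is δ·R ≈ 0.463 × 6371 ≈ 2950 km, so the target fraction is f = 1500/2950 ≈ 0.508.
Interpolate at f ≈ 0.508 with slerp weights a = sin((1−f)δ)/sin δ ≈ 0.505, b = sin(fδ)/sin δ ≈ 0.522.
p = a·p₁ + b·p₂ ≈ (0.625, 0.080, 0.777); φ = arcsin(p_z) ≈ 50.97°, λ = atan2(p_y, p_x) ≈ 7.30°.

≈ 51°N, 7°E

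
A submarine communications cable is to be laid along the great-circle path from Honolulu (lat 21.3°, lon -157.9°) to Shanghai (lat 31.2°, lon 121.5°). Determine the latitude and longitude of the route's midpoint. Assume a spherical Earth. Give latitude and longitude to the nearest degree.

Write both endpoints as unit vectors p₁, p₂ with components (cos φ cos λ, cos φ sin λ, sin φ).
The central angle between the endpoints is δ = arccos(p₁·p₂) ≈ 1.247 rad (71.4°).
Interpolate at f = 1/2 with slerp weights a = sin((1−f)δ)/sin δ ≈ 0.616, b = sin(fδ)/sin δ ≈ 0.616.
p = a·p₁ + b·p₂ ≈ (-0.807, 0.233, 0.543); φ = arcsin(p_z) ≈ 32.87°, λ = atan2(p_y, p_x) ≈ 163.87°.

≈ lat 33°, lon 164°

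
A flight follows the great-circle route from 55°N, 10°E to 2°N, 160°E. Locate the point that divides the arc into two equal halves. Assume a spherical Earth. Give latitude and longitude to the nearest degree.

From cos δ = sin φ₁ sin φ₂ + cos φ₁ cos φ₂ cos Δλ, the central angle is δ ≈ 2.058 rad (117.9°).
Interpolate at f = 1/2 with slerp weights a = sin((1−f)δ)/sin δ ≈ 0.969, b = sin(fδ)/sin δ ≈ 0.969.
p = a·p₁ + b·p₂ ≈ (-0.363, 0.428, 0.828); φ = arcsin(p_z) ≈ 55.88°, λ = atan2(p_y, p_x) ≈ 130.29°.

≈ 56°N, 130°E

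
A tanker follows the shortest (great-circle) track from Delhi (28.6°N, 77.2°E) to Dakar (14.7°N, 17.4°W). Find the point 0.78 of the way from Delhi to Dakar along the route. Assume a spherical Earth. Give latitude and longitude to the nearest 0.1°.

Convert each endpoint to a unit vector on the sphere (x = cos φ cos λ, y = cos φ sin λ, z = sin φ).
The central angle between the endpoints is δ = arccos(p₁·p₂) ≈ 1.517 rad (86.9°).
Interpolate at f = 0.78 with slerp weights a = sin((1−f)δ)/sin δ ≈ 0.328, b = sin(fδ)/sin δ ≈ 0.927.
p = a·p₁ + b·p₂ ≈ (0.920, 0.013, 0.392); φ = arcsin(p_z) ≈ 23.10°, λ = atan2(p_y, p_x) ≈ 0.79°.

≈ (23.1°N, 0.8°E)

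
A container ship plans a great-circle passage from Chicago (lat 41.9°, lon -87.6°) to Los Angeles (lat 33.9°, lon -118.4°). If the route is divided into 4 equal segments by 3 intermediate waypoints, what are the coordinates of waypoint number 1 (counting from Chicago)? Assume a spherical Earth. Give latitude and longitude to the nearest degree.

≈ lat 41°, lon -96°

Convert each endpoint to a unit vector on the sphere (x = cos φ cos λ, y = cos φ sin λ, z = sin φ).
The central angle between the endpoints is δ = arccos(p₁·p₂) ≈ 0.444 rad (25.4°).
Interpolate at f = 1/4 with slerp weights a = sin((1−f)δ)/sin δ ≈ 0.761, b = sin(fδ)/sin δ ≈ 0.258.
p = a·p₁ + b·p₂ ≈ (-0.078, -0.754, 0.652); φ = arcsin(p_z) ≈ 40.69°, λ = atan2(p_y, p_x) ≈ -95.91°.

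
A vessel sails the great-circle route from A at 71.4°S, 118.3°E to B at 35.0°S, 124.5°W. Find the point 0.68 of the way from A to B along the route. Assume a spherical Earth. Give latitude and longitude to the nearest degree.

Convert each endpoint to a unit vector on the sphere (x = cos φ cos λ, y = cos φ sin λ, z = sin φ).
The central angle between the endpoints is δ = arccos(p₁·p₂) ≈ 1.133 rad (64.9°).
Interpolate at f = 0.68 with slerp weights a = sin((1−f)δ)/sin δ ≈ 0.392, b = sin(fδ)/sin δ ≈ 0.769.
p = a·p₁ + b·p₂ ≈ (-0.416, -0.409, -0.812); φ = arcsin(p_z) ≈ -54.31°, λ = atan2(p_y, p_x) ≈ -135.48°.

≈ 54°S, 135°W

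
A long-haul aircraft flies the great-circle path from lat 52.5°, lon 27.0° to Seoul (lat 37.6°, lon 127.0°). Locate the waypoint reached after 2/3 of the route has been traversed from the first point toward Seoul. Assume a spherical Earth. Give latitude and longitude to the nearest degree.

≈ lat 52°, lon 103°

Convert each endpoint to a unit vector on the sphere (x = cos φ cos λ, y = cos φ sin λ, z = sin φ).
The central angle between the endpoints is δ = arccos(p₁·p₂) ≈ 1.159 rad (66.4°).
Interpolate at f = 2/3 with slerp weights a = sin((1−f)δ)/sin δ ≈ 0.411, b = sin(fδ)/sin δ ≈ 0.762.
p = a·p₁ + b·p₂ ≈ (-0.140, 0.596, 0.791); φ = arcsin(p_z) ≈ 52.27°, λ = atan2(p_y, p_x) ≈ 103.24°.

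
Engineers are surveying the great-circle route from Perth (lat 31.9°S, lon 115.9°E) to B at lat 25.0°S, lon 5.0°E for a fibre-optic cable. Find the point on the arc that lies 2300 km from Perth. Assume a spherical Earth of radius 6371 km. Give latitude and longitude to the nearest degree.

≈ lat 41°S, lon 93°E

Convert each endpoint to a unit vector on the sphere (x = cos φ cos λ, y = cos φ sin λ, z = sin φ).
The central angle between the endpoints is δ = arccos(p₁·p₂) ≈ 1.622 rad (92.9°). The total great-circle distance is δ·R ≈ 1.622 × 6371 ≈ 10334 km, so the target fraction is f = 2300/10334 ≈ 0.223.
Interpolate at f ≈ 0.223 with slerp weights a = sin((1−f)δ)/sin δ ≈ 0.954, b = sin(fδ)/sin δ ≈ 0.354.
p = a·p₁ + b·p₂ ≈ (-0.034, 0.756, -0.653); φ = arcsin(p_z) ≈ -40.80°, λ = atan2(p_y, p_x) ≈ 92.60°.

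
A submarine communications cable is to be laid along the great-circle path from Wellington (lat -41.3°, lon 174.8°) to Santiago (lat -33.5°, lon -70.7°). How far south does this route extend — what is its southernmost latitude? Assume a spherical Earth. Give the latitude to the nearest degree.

≈ -55°

The great circle lies in the plane with unit normal n̂ = (p₁ × p₂)/|p₁ × p₂|.
Here n̂_z ≈ +0.573; the vertex latitude is φ_max = arccos|n̂_z| ≈ 55.0°.
Check via Clairaut: cos φ_max = |cos φ₁| · sin C = cos(41.3°)·sin(130.3°) ≈ 0.573, again giving ≈ 55.0°.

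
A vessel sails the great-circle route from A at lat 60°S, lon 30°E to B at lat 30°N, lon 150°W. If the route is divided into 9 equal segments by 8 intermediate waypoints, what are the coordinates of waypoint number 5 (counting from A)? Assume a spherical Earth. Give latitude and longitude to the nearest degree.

≈ lat 37°S, lon 150°W

Convert each endpoint to a unit vector on the sphere (x = cos φ cos λ, y = cos φ sin λ, z = sin φ).
The central angle between the endpoints is δ = arccos(p₁·p₂) ≈ 2.618 rad (150.0°).
Interpolate at f = 5/9 with slerp weights a = sin((1−f)δ)/sin δ ≈ 1.836, b = sin(fδ)/sin δ ≈ 1.986.
p = a·p₁ + b·p₂ ≈ (-0.695, -0.401, -0.597); φ = arcsin(p_z) ≈ -36.67°, λ = atan2(p_y, p_x) ≈ -150.00°.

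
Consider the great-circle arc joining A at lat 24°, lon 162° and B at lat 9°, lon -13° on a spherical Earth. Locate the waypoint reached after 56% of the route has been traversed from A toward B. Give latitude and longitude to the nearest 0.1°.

≈ lat 71.7°, lon 11.6°

Convert each endpoint to a unit vector on the sphere (x = cos φ cos λ, y = cos φ sin λ, z = sin φ).
The central angle between the endpoints is δ = arccos(p₁·p₂) ≈ 2.559 rad (146.6°).
Interpolate at f = 0.56 with slerp weights a = sin((1−f)δ)/sin δ ≈ 1.642, b = sin(fδ)/sin δ ≈ 1.801.
p = a·p₁ + b·p₂ ≈ (0.307, 0.063, 0.950); φ = arcsin(p_z) ≈ 71.72°, λ = atan2(p_y, p_x) ≈ 11.63°.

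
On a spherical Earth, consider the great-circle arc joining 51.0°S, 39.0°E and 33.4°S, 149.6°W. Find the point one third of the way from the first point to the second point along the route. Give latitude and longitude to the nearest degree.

Write both endpoints as unit vectors p₁, p₂ with components (cos φ cos λ, cos φ sin λ, sin φ).
The central angle between the endpoints is δ = arccos(p₁·p₂) ≈ 1.663 rad (95.3°).
Interpolate at f = 1/3 with slerp weights a = sin((1−f)δ)/sin δ ≈ 0.899, b = sin(fδ)/sin δ ≈ 0.528.
p = a·p₁ + b·p₂ ≈ (0.059, 0.133, -0.989); φ = arcsin(p_z) ≈ -81.65°, λ = atan2(p_y, p_x) ≈ 66.02°.

≈ 82°S, 66°E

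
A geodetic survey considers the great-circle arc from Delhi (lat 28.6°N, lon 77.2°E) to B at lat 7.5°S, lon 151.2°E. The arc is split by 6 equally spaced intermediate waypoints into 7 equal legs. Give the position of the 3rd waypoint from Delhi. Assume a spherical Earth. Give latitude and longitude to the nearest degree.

Convert each endpoint to a unit vector on the sphere (x = cos φ cos λ, y = cos φ sin λ, z = sin φ).
The central angle between the endpoints is δ = arccos(p₁·p₂) ≈ 1.392 rad (79.8°).
Interpolate at f = 3/7 with slerp weights a = sin((1−f)δ)/sin δ ≈ 0.726, b = sin(fδ)/sin δ ≈ 0.571.
p = a·p₁ + b·p₂ ≈ (-0.355, 0.894, 0.273); φ = arcsin(p_z) ≈ 15.84°, λ = atan2(p_y, p_x) ≈ 111.65°.

≈ lat 16°N, lon 112°E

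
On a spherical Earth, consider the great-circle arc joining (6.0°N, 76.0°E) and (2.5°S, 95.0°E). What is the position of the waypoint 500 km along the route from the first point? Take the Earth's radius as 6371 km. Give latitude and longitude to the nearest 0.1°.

Write both endpoints as unit vectors p₁, p₂ with components (cos φ cos λ, cos φ sin λ, sin φ).
The central angle between the endpoints is δ = arccos(p₁·p₂) ≈ 0.363 rad (20.8°). The total great-circle distance is δ·R ≈ 0.363 × 6371 ≈ 2312 km, so the target fraction is f = 500/2312 ≈ 0.216.
Interpolate at f ≈ 0.216 with slerp weights a = sin((1−f)δ)/sin δ ≈ 0.790, b = sin(fδ)/sin δ ≈ 0.221.
p = a·p₁ + b·p₂ ≈ (0.171, 0.983, 0.073); φ = arcsin(p_z) ≈ 4.19°, λ = atan2(p_y, p_x) ≈ 80.13°.

≈ (4.2°N, 80.1°E)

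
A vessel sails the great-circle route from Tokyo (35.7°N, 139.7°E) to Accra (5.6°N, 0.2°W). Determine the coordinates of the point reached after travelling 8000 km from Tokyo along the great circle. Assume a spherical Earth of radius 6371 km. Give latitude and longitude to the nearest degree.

≈ 42°N, 42°E

The haversine formula gives a central angle δ ≈ 2.167 rad (124.1°) between the endpoints. The total great-circle distance is δ·R ≈ 2.167 × 6371 ≈ 13804 km, so the target fraction is f = 8000/13804 ≈ 0.580.
Interpolate at f ≈ 0.580 with slerp weights a = sin((1−f)δ)/sin δ ≈ 0.955, b = sin(fδ)/sin δ ≈ 1.149.
p = a·p₁ + b·p₂ ≈ (0.552, 0.497, 0.669); φ = arcsin(p_z) ≈ 42.01°, λ = atan2(p_y, p_x) ≈ 42.03°.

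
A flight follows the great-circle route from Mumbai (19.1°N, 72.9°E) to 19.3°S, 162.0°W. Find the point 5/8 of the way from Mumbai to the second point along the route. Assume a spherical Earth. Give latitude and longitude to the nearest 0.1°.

Write both endpoints as unit vectors p₁, p₂ with components (cos φ cos λ, cos φ sin λ, sin φ).
The central angle between the endpoints is δ = arccos(p₁·p₂) ≈ 2.241 rad (128.4°).
Interpolate at f = 5/8 with slerp weights a = sin((1−f)δ)/sin δ ≈ 0.950, b = sin(fδ)/sin δ ≈ 1.257.
p = a·p₁ + b·p₂ ≈ (-0.865, 0.492, -0.105); φ = arcsin(p_z) ≈ -6.01°, λ = atan2(p_y, p_x) ≈ 150.38°.

≈ 6.0°S, 150.4°E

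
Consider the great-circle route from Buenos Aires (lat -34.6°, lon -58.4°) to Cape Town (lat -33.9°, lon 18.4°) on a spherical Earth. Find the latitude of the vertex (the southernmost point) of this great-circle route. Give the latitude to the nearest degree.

The great circle lies in the plane with unit normal n̂ = (p₁ × p₂)/|p₁ × p₂|.
Here n̂_z ≈ +0.755; the vertex latitude is φ_max = arccos|n̂_z| ≈ 41.0°.

≈ -41°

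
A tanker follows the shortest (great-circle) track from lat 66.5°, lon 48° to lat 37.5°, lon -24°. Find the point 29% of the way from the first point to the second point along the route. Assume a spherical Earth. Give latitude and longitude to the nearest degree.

≈ lat 63°, lon 15°

From cos δ = sin φ₁ sin φ₂ + cos φ₁ cos φ₂ cos Δλ, the central angle is δ ≈ 0.855 rad (49.0°).
Interpolate at f = 0.29 with slerp weights a = sin((1−f)δ)/sin δ ≈ 0.756, b = sin(fδ)/sin δ ≈ 0.325.
p = a·p₁ + b·p₂ ≈ (0.437, 0.119, 0.891); φ = arcsin(p_z) ≈ 63.04°, λ = atan2(p_y, p_x) ≈ 15.23°.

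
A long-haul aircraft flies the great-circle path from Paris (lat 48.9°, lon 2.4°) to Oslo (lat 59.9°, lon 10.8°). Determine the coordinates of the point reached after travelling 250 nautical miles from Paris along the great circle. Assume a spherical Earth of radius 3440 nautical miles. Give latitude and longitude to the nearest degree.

≈ lat 53°, lon 5°

The haversine formula gives a central angle δ ≈ 0.210 rad (12.0°) between the endpoints. The total great-circle distance is δ·R ≈ 0.210 × 3440 ≈ 721 nmi, so the target fraction is f = 250/721 ≈ 0.347.
Interpolate at f ≈ 0.347 with slerp weights a = sin((1−f)δ)/sin δ ≈ 0.656, b = sin(fδ)/sin δ ≈ 0.349.
p = a·p₁ + b·p₂ ≈ (0.603, 0.051, 0.796); φ = arcsin(p_z) ≈ 52.77°, λ = atan2(p_y, p_x) ≈ 4.82°.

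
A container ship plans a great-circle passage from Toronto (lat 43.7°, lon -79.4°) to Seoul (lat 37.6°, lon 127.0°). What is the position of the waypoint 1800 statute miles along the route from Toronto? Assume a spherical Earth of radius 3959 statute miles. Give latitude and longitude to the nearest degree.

Convert each endpoint to a unit vector on the sphere (x = cos φ cos λ, y = cos φ sin λ, z = sin φ).
The central angle between the endpoints is δ = arccos(p₁·p₂) ≈ 1.662 rad (95.3°). The total great-circle distance is δ·R ≈ 1.662 × 3959 ≈ 6582 mi, so the target fraction is f = 1800/6582 ≈ 0.273.
Interpolate at f ≈ 0.273 with slerp weights a = sin((1−f)δ)/sin δ ≈ 0.939, b = sin(fδ)/sin δ ≈ 0.441.
p = a·p₁ + b·p₂ ≈ (-0.085, -0.388, 0.918); φ = arcsin(p_z) ≈ 66.59°, λ = atan2(p_y, p_x) ≈ -102.41°.

≈ lat 67°, lon -102°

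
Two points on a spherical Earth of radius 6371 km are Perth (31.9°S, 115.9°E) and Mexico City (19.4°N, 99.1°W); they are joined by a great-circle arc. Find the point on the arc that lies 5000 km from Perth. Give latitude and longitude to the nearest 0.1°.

≈ 30.7°S, 169.0°E

Write both endpoints as unit vectors p₁, p₂ with components (cos φ cos λ, cos φ sin λ, sin φ).
The central angle between the endpoints is δ = arccos(p₁·p₂) ≈ 2.553 rad (146.3°). The total great-circle distance is δ·R ≈ 2.553 × 6371 ≈ 16262 km, so the target fraction is f = 5000/16262 ≈ 0.307.
Interpolate at f ≈ 0.307 with slerp weights a = sin((1−f)δ)/sin δ ≈ 1.765, b = sin(fδ)/sin δ ≈ 1.272.
p = a·p₁ + b·p₂ ≈ (-0.844, 0.163, -0.510); φ = arcsin(p_z) ≈ -30.68°, λ = atan2(p_y, p_x) ≈ 169.05°.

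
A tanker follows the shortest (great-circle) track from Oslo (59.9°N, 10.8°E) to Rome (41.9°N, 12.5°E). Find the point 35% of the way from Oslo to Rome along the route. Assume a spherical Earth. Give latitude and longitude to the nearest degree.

≈ 54°N, 12°E

The haversine formula gives a central angle δ ≈ 0.315 rad (18.0°) between the endpoints.
Interpolate at f = 0.35 with slerp weights a = sin((1−f)δ)/sin δ ≈ 0.656, b = sin(fδ)/sin δ ≈ 0.355.
p = a·p₁ + b·p₂ ≈ (0.581, 0.119, 0.805); φ = arcsin(p_z) ≈ 53.60°, λ = atan2(p_y, p_x) ≈ 11.56°.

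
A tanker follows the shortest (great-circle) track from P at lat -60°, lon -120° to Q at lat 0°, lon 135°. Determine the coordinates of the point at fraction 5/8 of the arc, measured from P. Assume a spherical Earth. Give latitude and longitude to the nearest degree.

The haversine formula gives a central angle δ ≈ 1.701 rad (97.4°) between the endpoints.
Interpolate at f = 5/8 with slerp weights a = sin((1−f)δ)/sin δ ≈ 0.600, b = sin(fδ)/sin δ ≈ 0.881.
p = a·p₁ + b·p₂ ≈ (-0.773, 0.363, -0.520); φ = arcsin(p_z) ≈ -31.33°, λ = atan2(p_y, p_x) ≈ 154.84°.

≈ lat -31°, lon 155°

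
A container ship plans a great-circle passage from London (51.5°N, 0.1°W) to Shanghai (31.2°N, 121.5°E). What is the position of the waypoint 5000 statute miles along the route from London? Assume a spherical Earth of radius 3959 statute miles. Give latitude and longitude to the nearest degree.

≈ (40°N, 114°E)

Write both endpoints as unit vectors p₁, p₂ with components (cos φ cos λ, cos φ sin λ, sin φ).
The central angle between the endpoints is δ = arccos(p₁·p₂) ≈ 1.444 rad (82.7°). The total great-circle distance is δ·R ≈ 1.444 × 3959 ≈ 5717 mi, so the target fraction is f = 5000/5717 ≈ 0.875.
Interpolate at f ≈ 0.875 with slerp weights a = sin((1−f)δ)/sin δ ≈ 0.182, b = sin(fδ)/sin δ ≈ 0.961.
p = a·p₁ + b·p₂ ≈ (-0.316, 0.700, 0.640); φ = arcsin(p_z) ≈ 39.77°, λ = atan2(p_y, p_x) ≈ 114.30°.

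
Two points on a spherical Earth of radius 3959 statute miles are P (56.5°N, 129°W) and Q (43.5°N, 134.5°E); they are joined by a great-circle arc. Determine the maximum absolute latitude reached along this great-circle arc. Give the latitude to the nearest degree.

≈ 62°N

The great circle lies in the plane with unit normal n̂ = (p₁ × p₂)/|p₁ × p₂|.
Here n̂_z ≈ -0.469; the vertex latitude is φ_max = arccos|n̂_z| ≈ 62.1°.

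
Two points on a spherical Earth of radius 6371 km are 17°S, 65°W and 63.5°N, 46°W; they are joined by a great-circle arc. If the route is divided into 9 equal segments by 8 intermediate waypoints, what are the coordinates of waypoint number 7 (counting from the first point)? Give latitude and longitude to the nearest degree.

≈ 46°N, 54°W

Convert each endpoint to a unit vector on the sphere (x = cos φ cos λ, y = cos φ sin λ, z = sin φ).
The central angle between the endpoints is δ = arccos(p₁·p₂) ≈ 1.429 rad (81.8°).
Interpolate at f = 7/9 with slerp weights a = sin((1−f)δ)/sin δ ≈ 0.315, b = sin(fδ)/sin δ ≈ 0.905.
p = a·p₁ + b·p₂ ≈ (0.408, -0.564, 0.718); φ = arcsin(p_z) ≈ 45.89°, λ = atan2(p_y, p_x) ≈ -54.11°.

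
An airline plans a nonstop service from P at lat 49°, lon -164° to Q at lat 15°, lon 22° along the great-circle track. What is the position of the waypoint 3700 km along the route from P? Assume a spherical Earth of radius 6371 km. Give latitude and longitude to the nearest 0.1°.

≈ lat 81.4°, lon 171.8°

Write both endpoints as unit vectors p₁, p₂ with components (cos φ cos λ, cos φ sin λ, sin φ).
The central angle between the endpoints is δ = arccos(p₁·p₂) ≈ 2.021 rad (115.8°). The total great-circle distance is δ·R ≈ 2.021 × 6371 ≈ 12874 km, so the target fraction is f = 3700/12874 ≈ 0.287.
Interpolate at f ≈ 0.287 with slerp weights a = sin((1−f)δ)/sin δ ≈ 1.101, b = sin(fδ)/sin δ ≈ 0.609.
p = a·p₁ + b·p₂ ≈ (-0.149, 0.021, 0.989); φ = arcsin(p_z) ≈ 81.36°, λ = atan2(p_y, p_x) ≈ 171.82°.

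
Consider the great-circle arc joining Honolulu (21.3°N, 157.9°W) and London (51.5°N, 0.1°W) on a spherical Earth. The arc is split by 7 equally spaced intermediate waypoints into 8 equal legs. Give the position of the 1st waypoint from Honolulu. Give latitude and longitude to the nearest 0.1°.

From cos δ = sin φ₁ sin φ₂ + cos φ₁ cos φ₂ cos Δλ, the central angle is δ ≈ 1.826 rad (104.6°).
Interpolate at f = 1/8 with slerp weights a = sin((1−f)δ)/sin δ ≈ 1.033, b = sin(fδ)/sin δ ≈ 0.234.
p = a·p₁ + b·p₂ ≈ (-0.746, -0.362, 0.558); φ = arcsin(p_z) ≈ 33.94°, λ = atan2(p_y, p_x) ≈ -154.10°.

≈ 33.9°N, 154.1°W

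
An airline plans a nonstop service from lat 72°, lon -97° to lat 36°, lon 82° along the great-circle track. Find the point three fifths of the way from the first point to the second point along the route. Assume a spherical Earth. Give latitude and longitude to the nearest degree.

From cos δ = sin φ₁ sin φ₂ + cos φ₁ cos φ₂ cos Δλ, the central angle is δ ≈ 1.257 rad (72.0°).
Interpolate at f = 3/5 with slerp weights a = sin((1−f)δ)/sin δ ≈ 0.507, b = sin(fδ)/sin δ ≈ 0.720.
p = a·p₁ + b·p₂ ≈ (0.062, 0.421, 0.905); φ = arcsin(p_z) ≈ 64.80°, λ = atan2(p_y, p_x) ≈ 81.63°.

≈ lat 65°, lon 82°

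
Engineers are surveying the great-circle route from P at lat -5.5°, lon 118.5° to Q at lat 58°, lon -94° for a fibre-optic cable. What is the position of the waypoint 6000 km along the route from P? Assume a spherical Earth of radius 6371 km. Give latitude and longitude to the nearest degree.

Write both endpoints as unit vectors p₁, p₂ with components (cos φ cos λ, cos φ sin λ, sin φ).
The central angle between the endpoints is δ = arccos(p₁·p₂) ≈ 2.125 rad (121.7°). The total great-circle distance is δ·R ≈ 2.125 × 6371 ≈ 13538 km, so the target fraction is f = 6000/13538 ≈ 0.443.
Interpolate at f ≈ 0.443 with slerp weights a = sin((1−f)δ)/sin δ ≈ 1.089, b = sin(fδ)/sin δ ≈ 0.951.
p = a·p₁ + b·p₂ ≈ (-0.552, 0.450, 0.702); φ = arcsin(p_z) ≈ 44.59°, λ = atan2(p_y, p_x) ≈ 140.84°.

≈ lat 45°, lon 141°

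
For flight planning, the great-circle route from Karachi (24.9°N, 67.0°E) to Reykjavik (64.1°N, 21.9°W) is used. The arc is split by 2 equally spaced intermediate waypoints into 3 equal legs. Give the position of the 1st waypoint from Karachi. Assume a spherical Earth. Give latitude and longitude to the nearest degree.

The haversine formula gives a central angle δ ≈ 1.174 rad (67.3°) between the endpoints.
Interpolate at f = 1/3 with slerp weights a = sin((1−f)δ)/sin δ ≈ 0.765, b = sin(fδ)/sin δ ≈ 0.414.
p = a·p₁ + b·p₂ ≈ (0.439, 0.571, 0.694); φ = arcsin(p_z) ≈ 43.94°, λ = atan2(p_y, p_x) ≈ 52.47°.

≈ 44°N, 52°E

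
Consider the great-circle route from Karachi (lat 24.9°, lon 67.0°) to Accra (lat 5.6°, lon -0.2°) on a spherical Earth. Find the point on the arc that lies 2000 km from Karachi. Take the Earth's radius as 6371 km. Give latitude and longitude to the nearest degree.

Convert each endpoint to a unit vector on the sphere (x = cos φ cos λ, y = cos φ sin λ, z = sin φ).
The central angle between the endpoints is δ = arccos(p₁·p₂) ≈ 1.169 rad (67.0°). The total great-circle distance is δ·R ≈ 1.169 × 6371 ≈ 7449 km, so the target fraction is f = 2000/7449 ≈ 0.268.
Interpolate at f ≈ 0.268 with slerp weights a = sin((1−f)δ)/sin δ ≈ 0.820, b = sin(fδ)/sin δ ≈ 0.335.
p = a·p₁ + b·p₂ ≈ (0.624, 0.683, 0.378); φ = arcsin(p_z) ≈ 22.21°, λ = atan2(p_y, p_x) ≈ 47.58°.

≈ lat 22°, lon 48°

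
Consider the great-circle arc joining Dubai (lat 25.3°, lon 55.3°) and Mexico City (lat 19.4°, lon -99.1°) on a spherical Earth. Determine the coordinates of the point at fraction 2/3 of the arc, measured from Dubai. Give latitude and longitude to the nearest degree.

Write both endpoints as unit vectors p₁, p₂ with components (cos φ cos λ, cos φ sin λ, sin φ).
The central angle between the endpoints is δ = arccos(p₁·p₂) ≈ 2.249 rad (128.8°).
Interpolate at f = 2/3 with slerp weights a = sin((1−f)δ)/sin δ ≈ 0.875, b = sin(fδ)/sin δ ≈ 1.280.
p = a·p₁ + b·p₂ ≈ (0.259, -0.542, 0.799); φ = arcsin(p_z) ≈ 53.05°, λ = atan2(p_y, p_x) ≈ -64.47°.

≈ lat 53°, lon -64°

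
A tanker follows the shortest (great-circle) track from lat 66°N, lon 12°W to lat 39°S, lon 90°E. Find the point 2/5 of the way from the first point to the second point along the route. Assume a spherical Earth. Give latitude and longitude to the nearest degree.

From cos δ = sin φ₁ sin φ₂ + cos φ₁ cos φ₂ cos Δλ, the central angle is δ ≈ 2.266 rad (129.8°).
Interpolate at f = 2/5 with slerp weights a = sin((1−f)δ)/sin δ ≈ 1.273, b = sin(fδ)/sin δ ≈ 1.025.
p = a·p₁ + b·p₂ ≈ (0.507, 0.689, 0.518); φ = arcsin(p_z) ≈ 31.20°, λ = atan2(p_y, p_x) ≈ 53.68°.

≈ lat 31°N, lon 54°E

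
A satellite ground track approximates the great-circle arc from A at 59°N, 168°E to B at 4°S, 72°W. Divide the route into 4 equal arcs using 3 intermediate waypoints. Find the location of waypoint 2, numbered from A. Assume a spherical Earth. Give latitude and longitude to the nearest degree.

≈ 42°N, 103°W

Convert each endpoint to a unit vector on the sphere (x = cos φ cos λ, y = cos φ sin λ, z = sin φ).
The central angle between the endpoints is δ = arccos(p₁·p₂) ≈ 1.893 rad (108.5°).
Interpolate at f = 2/4 with slerp weights a = sin((1−f)δ)/sin δ ≈ 0.855, b = sin(fδ)/sin δ ≈ 0.855.
p = a·p₁ + b·p₂ ≈ (-0.167, -0.720, 0.674); φ = arcsin(p_z) ≈ 42.34°, λ = atan2(p_y, p_x) ≈ -103.08°.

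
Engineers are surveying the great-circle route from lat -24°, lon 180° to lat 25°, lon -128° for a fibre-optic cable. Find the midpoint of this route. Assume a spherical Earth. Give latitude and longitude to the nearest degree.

≈ lat 1°, lon -154°

Convert each endpoint to a unit vector on the sphere (x = cos φ cos λ, y = cos φ sin λ, z = sin φ).
The central angle between the endpoints is δ = arccos(p₁·p₂) ≈ 1.226 rad (70.3°).
Interpolate at f = 1/2 with slerp weights a = sin((1−f)δ)/sin δ ≈ 0.611, b = sin(fδ)/sin δ ≈ 0.611.
p = a·p₁ + b·p₂ ≈ (-0.900, -0.437, 0.010); φ = arcsin(p_z) ≈ 0.56°, λ = atan2(p_y, p_x) ≈ -154.11°.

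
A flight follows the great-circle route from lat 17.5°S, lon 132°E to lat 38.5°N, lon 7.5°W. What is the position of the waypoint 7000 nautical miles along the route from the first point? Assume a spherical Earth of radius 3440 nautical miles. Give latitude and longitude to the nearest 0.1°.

Write both endpoints as unit vectors p₁, p₂ with components (cos φ cos λ, cos φ sin λ, sin φ).
The central angle between the endpoints is δ = arccos(p₁·p₂) ≈ 2.426 rad (139.0°). The total great-circle distance is δ·R ≈ 2.426 × 3440 ≈ 8346 nmi, so the target fraction is f = 7000/8346 ≈ 0.839.
Interpolate at f ≈ 0.839 with slerp weights a = sin((1−f)δ)/sin δ ≈ 0.581, b = sin(fδ)/sin δ ≈ 1.363.
p = a·p₁ + b·p₂ ≈ (0.687, 0.273, 0.674); φ = arcsin(p_z) ≈ 42.36°, λ = atan2(p_y, p_x) ≈ 21.66°.

≈ lat 42.4°N, lon 21.7°E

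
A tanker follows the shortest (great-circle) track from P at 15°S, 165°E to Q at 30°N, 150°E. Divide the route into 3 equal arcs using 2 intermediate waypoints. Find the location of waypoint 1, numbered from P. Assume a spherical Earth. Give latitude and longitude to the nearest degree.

Convert each endpoint to a unit vector on the sphere (x = cos φ cos λ, y = cos φ sin λ, z = sin φ).
The central angle between the endpoints is δ = arccos(p₁·p₂) ≈ 0.825 rad (47.3°).
Interpolate at f = 1/3 with slerp weights a = sin((1−f)δ)/sin δ ≈ 0.712, b = sin(fδ)/sin δ ≈ 0.370.
p = a·p₁ + b·p₂ ≈ (-0.941, 0.338, 0.001); φ = arcsin(p_z) ≈ 0.04°, λ = atan2(p_y, p_x) ≈ 160.25°.

≈ 0°N, 160°E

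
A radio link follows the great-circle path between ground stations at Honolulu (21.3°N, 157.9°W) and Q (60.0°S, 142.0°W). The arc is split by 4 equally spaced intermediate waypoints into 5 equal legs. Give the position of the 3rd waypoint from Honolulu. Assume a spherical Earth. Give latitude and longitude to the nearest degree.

From cos δ = sin φ₁ sin φ₂ + cos φ₁ cos φ₂ cos Δλ, the central angle is δ ≈ 1.437 rad (82.3°).
Interpolate at f = 3/5 with slerp weights a = sin((1−f)δ)/sin δ ≈ 0.549, b = sin(fδ)/sin δ ≈ 0.766.
p = a·p₁ + b·p₂ ≈ (-0.775, -0.428, -0.464); φ = arcsin(p_z) ≈ -27.66°, λ = atan2(p_y, p_x) ≈ -151.10°.

≈ (28°S, 151°W)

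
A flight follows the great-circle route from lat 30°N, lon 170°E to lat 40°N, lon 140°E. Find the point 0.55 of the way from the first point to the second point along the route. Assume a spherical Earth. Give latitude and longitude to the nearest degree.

≈ lat 36°N, lon 154°E

Write both endpoints as unit vectors p₁, p₂ with components (cos φ cos λ, cos φ sin λ, sin φ).
The central angle between the endpoints is δ = arccos(p₁·p₂) ≈ 0.460 rad (26.4°).
Interpolate at f = 0.55 with slerp weights a = sin((1−f)δ)/sin δ ≈ 0.463, b = sin(fδ)/sin δ ≈ 0.564.
p = a·p₁ + b·p₂ ≈ (-0.726, 0.347, 0.594); φ = arcsin(p_z) ≈ 36.44°, λ = atan2(p_y, p_x) ≈ 154.43°.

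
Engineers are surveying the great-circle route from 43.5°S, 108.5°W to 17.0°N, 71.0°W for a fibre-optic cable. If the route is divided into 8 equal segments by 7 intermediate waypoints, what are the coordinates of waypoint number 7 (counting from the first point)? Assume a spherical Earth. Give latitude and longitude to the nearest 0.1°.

Write both endpoints as unit vectors p₁, p₂ with components (cos φ cos λ, cos φ sin λ, sin φ).
The central angle between the endpoints is δ = arccos(p₁·p₂) ≈ 1.214 rad (69.6°).
Interpolate at f = 7/8 with slerp weights a = sin((1−f)δ)/sin δ ≈ 0.161, b = sin(fδ)/sin δ ≈ 0.932.
p = a·p₁ + b·p₂ ≈ (0.253, -0.954, 0.161); φ = arcsin(p_z) ≈ 9.29°, λ = atan2(p_y, p_x) ≈ -75.14°.

≈ 9.3°N, 75.1°W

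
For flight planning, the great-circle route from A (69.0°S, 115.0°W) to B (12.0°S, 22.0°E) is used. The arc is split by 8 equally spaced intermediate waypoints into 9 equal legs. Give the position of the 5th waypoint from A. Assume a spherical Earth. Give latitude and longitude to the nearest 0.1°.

≈ (51.7°S, 6.8°E)

Write both endpoints as unit vectors p₁, p₂ with components (cos φ cos λ, cos φ sin λ, sin φ).
The central angle between the endpoints is δ = arccos(p₁·p₂) ≈ 1.633 rad (93.6°).
Interpolate at f = 5/9 with slerp weights a = sin((1−f)δ)/sin δ ≈ 0.665, b = sin(fδ)/sin δ ≈ 0.789.
p = a·p₁ + b·p₂ ≈ (0.615, 0.073, -0.785); φ = arcsin(p_z) ≈ -51.72°, λ = atan2(p_y, p_x) ≈ 6.79°.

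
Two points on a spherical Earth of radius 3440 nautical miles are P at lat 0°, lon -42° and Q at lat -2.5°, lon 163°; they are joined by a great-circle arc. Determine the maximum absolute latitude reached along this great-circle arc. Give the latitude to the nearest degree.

The great circle lies in the plane with unit normal n̂ = (p₁ × p₂)/|p₁ × p₂|.
Here n̂_z ≈ -0.995; the vertex latitude is φ_max = arccos|n̂_z| ≈ 5.9°.
Check via Clairaut: cos φ_max = |cos φ₁| · sin C = cos(0.0°)·sin(95.9°) ≈ 0.995, again giving ≈ 5.9°.

≈ -6°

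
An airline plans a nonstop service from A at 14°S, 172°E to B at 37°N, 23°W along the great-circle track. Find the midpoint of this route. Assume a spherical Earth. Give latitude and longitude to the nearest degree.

≈ 51°N, 142°W

Write both endpoints as unit vectors p₁, p₂ with components (cos φ cos λ, cos φ sin λ, sin φ).
The central angle between the endpoints is δ = arccos(p₁·p₂) ≈ 2.677 rad (153.4°).
Interpolate at f = 1/2 with slerp weights a = sin((1−f)δ)/sin δ ≈ 2.173, b = sin(fδ)/sin δ ≈ 2.173.
p = a·p₁ + b·p₂ ≈ (-0.490, -0.385, 0.782); φ = arcsin(p_z) ≈ 51.44°, λ = atan2(p_y, p_x) ≈ -141.89°.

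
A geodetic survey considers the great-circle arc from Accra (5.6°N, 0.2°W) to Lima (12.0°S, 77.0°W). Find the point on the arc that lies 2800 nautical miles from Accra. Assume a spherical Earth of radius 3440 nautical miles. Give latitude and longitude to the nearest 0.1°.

Convert each endpoint to a unit vector on the sphere (x = cos φ cos λ, y = cos φ sin λ, z = sin φ).
The central angle between the endpoints is δ = arccos(p₁·p₂) ≈ 1.367 rad (78.3°). The total great-circle distance is δ·R ≈ 1.367 × 3440 ≈ 4704 nmi, so the target fraction is f = 2800/4704 ≈ 0.595.
Interpolate at f ≈ 0.595 with slerp weights a = sin((1−f)δ)/sin δ ≈ 0.537, b = sin(fδ)/sin δ ≈ 0.742.
p = a·p₁ + b·p₂ ≈ (0.697, -0.709, -0.102); φ = arcsin(p_z) ≈ -5.85°, λ = atan2(p_y, p_x) ≈ -45.48°.

≈ (5.9°S, 45.5°W)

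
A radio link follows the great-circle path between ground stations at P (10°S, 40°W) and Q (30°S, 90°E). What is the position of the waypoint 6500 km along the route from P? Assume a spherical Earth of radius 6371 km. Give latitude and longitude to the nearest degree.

Convert each endpoint to a unit vector on the sphere (x = cos φ cos λ, y = cos φ sin λ, z = sin φ).
The central angle between the endpoints is δ = arccos(p₁·p₂) ≈ 2.050 rad (117.5°). The total great-circle distance is δ·R ≈ 2.050 × 6371 ≈ 13063 km, so the target fraction is f = 6500/13063 ≈ 0.498.
Interpolate at f ≈ 0.498 with slerp weights a = sin((1−f)δ)/sin δ ≈ 0.966, b = sin(fδ)/sin δ ≈ 0.961.
p = a·p₁ + b·p₂ ≈ (0.729, 0.220, -0.648); φ = arcsin(p_z) ≈ -40.40°, λ = atan2(p_y, p_x) ≈ 16.80°.

≈ (40°S, 17°E)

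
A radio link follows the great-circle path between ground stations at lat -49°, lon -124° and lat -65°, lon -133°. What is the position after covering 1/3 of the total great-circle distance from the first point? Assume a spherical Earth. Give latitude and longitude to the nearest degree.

From cos δ = sin φ₁ sin φ₂ + cos φ₁ cos φ₂ cos Δλ, the central angle is δ ≈ 0.291 rad (16.7°).
Interpolate at f = 1/3 with slerp weights a = sin((1−f)δ)/sin δ ≈ 0.672, b = sin(fδ)/sin δ ≈ 0.338.
p = a·p₁ + b·p₂ ≈ (-0.344, -0.470, -0.813); φ = arcsin(p_z) ≈ -54.40°, λ = atan2(p_y, p_x) ≈ -126.20°.

≈ lat -54°, lon -126°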